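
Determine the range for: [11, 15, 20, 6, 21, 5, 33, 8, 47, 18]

42

Step 1: Identify the maximum value: max = 47
Step 2: Identify the minimum value: min = 5
Step 3: Range = max - min = 47 - 5 = 42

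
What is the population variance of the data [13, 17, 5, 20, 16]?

26.16

Step 1: Compute the mean: (13 + 17 + 5 + 20 + 16) / 5 = 14.2
Step 2: Compute squared deviations from the mean:
  (13 - 14.2)^2 = 1.44
  (17 - 14.2)^2 = 7.84
  (5 - 14.2)^2 = 84.64
  (20 - 14.2)^2 = 33.64
  (16 - 14.2)^2 = 3.24
Step 3: Sum of squared deviations = 130.8
Step 4: Population variance = 130.8 / 5 = 26.16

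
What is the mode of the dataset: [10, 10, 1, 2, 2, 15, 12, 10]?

10

Step 1: Count the frequency of each value:
  1: appears 1 time(s)
  2: appears 2 time(s)
  10: appears 3 time(s)
  12: appears 1 time(s)
  15: appears 1 time(s)
Step 2: The value 10 appears most frequently (3 times).
Step 3: Mode = 10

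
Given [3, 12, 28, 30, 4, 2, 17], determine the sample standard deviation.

11.7575

Step 1: Compute the mean: 13.7143
Step 2: Sum of squared deviations from the mean: 829.4286
Step 3: Sample variance = 829.4286 / 6 = 138.2381
Step 4: Standard deviation = sqrt(138.2381) = 11.7575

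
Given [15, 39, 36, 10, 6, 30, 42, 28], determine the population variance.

165.1875

Step 1: Compute the mean: (15 + 39 + 36 + 10 + 6 + 30 + 42 + 28) / 8 = 25.75
Step 2: Compute squared deviations from the mean:
  (15 - 25.75)^2 = 115.5625
  (39 - 25.75)^2 = 175.5625
  (36 - 25.75)^2 = 105.0625
  (10 - 25.75)^2 = 248.0625
  (6 - 25.75)^2 = 390.0625
  (30 - 25.75)^2 = 18.0625
  (42 - 25.75)^2 = 264.0625
  (28 - 25.75)^2 = 5.0625
Step 3: Sum of squared deviations = 1321.5
Step 4: Population variance = 1321.5 / 8 = 165.1875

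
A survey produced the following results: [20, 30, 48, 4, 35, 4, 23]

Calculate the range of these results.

44

Step 1: Identify the maximum value: max = 48
Step 2: Identify the minimum value: min = 4
Step 3: Range = max - min = 48 - 4 = 44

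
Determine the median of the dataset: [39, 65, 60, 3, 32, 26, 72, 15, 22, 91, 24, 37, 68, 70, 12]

37

Step 1: Sort the data in ascending order: [3, 12, 15, 22, 24, 26, 32, 37, 39, 60, 65, 68, 70, 72, 91]
Step 2: The number of values is n = 15.
Step 3: Since n is odd, the median is the middle value at position 8: 37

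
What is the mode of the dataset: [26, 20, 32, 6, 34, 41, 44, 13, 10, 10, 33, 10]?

10

Step 1: Count the frequency of each value:
  6: appears 1 time(s)
  10: appears 3 time(s)
  13: appears 1 time(s)
  20: appears 1 time(s)
  26: appears 1 time(s)
  32: appears 1 time(s)
  33: appears 1 time(s)
  34: appears 1 time(s)
  41: appears 1 time(s)
  44: appears 1 time(s)
Step 2: The value 10 appears most frequently (3 times).
Step 3: Mode = 10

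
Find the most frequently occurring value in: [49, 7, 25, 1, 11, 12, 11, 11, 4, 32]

11

Step 1: Count the frequency of each value:
  1: appears 1 time(s)
  4: appears 1 time(s)
  7: appears 1 time(s)
  11: appears 3 time(s)
  12: appears 1 time(s)
  25: appears 1 time(s)
  32: appears 1 time(s)
  49: appears 1 time(s)
Step 2: The value 11 appears most frequently (3 times).
Step 3: Mode = 11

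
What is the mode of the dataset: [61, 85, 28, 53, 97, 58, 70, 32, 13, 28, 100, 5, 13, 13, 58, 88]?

13

Step 1: Count the frequency of each value:
  5: appears 1 time(s)
  13: appears 3 time(s)
  28: appears 2 time(s)
  32: appears 1 time(s)
  53: appears 1 time(s)
  58: appears 2 time(s)
  61: appears 1 time(s)
  70: appears 1 time(s)
  85: appears 1 time(s)
  88: appears 1 time(s)
  97: appears 1 time(s)
  100: appears 1 time(s)
Step 2: The value 13 appears most frequently (3 times).
Step 3: Mode = 13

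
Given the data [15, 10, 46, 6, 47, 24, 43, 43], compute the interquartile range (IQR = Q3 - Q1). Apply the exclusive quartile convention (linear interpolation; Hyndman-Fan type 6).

34

Step 1: Sort the data: [6, 10, 15, 24, 43, 43, 46, 47]
Step 2: n = 8
Step 3: Using the exclusive quartile method:
  Q1 = 11.25
  Q2 (median) = 33.5
  Q3 = 45.25
  IQR = Q3 - Q1 = 45.25 - 11.25 = 34
Step 4: IQR = 34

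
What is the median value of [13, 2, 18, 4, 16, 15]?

14

Step 1: Sort the data in ascending order: [2, 4, 13, 15, 16, 18]
Step 2: The number of values is n = 6.
Step 3: Since n is even, the median is the average of positions 3 and 4:
  Median = (13 + 15) / 2 = 14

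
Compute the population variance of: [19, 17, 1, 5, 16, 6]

47.5556

Step 1: Compute the mean: (19 + 17 + 1 + 5 + 16 + 6) / 6 = 10.6667
Step 2: Compute squared deviations from the mean:
  (19 - 10.6667)^2 = 69.4444
  (17 - 10.6667)^2 = 40.1111
  (1 - 10.6667)^2 = 93.4444
  (5 - 10.6667)^2 = 32.1111
  (16 - 10.6667)^2 = 28.4444
  (6 - 10.6667)^2 = 21.7778
Step 3: Sum of squared deviations = 285.3333
Step 4: Population variance = 285.3333 / 6 = 47.5556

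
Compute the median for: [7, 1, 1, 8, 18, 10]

7.5

Step 1: Sort the data in ascending order: [1, 1, 7, 8, 10, 18]
Step 2: The number of values is n = 6.
Step 3: Since n is even, the median is the average of positions 3 and 4:
  Median = (7 + 8) / 2 = 7.5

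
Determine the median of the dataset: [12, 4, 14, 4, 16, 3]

8

Step 1: Sort the data in ascending order: [3, 4, 4, 12, 14, 16]
Step 2: The number of values is n = 6.
Step 3: Since n is even, the median is the average of positions 3 and 4:
  Median = (4 + 12) / 2 = 8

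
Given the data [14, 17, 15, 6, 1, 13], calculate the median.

13.5

Step 1: Sort the data in ascending order: [1, 6, 13, 14, 15, 17]
Step 2: The number of values is n = 6.
Step 3: Since n is even, the median is the average of positions 3 and 4:
  Median = (13 + 14) / 2 = 13.5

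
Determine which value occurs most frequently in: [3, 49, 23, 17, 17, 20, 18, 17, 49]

17

Step 1: Count the frequency of each value:
  3: appears 1 time(s)
  17: appears 3 time(s)
  18: appears 1 time(s)
  20: appears 1 time(s)
  23: appears 1 time(s)
  49: appears 2 time(s)
Step 2: The value 17 appears most frequently (3 times).
Step 3: Mode = 17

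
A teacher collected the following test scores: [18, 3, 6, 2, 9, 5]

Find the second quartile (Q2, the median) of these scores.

5.5

Step 1: Sort the data: [2, 3, 5, 6, 9, 18]
Step 2: n = 6
Step 3: Q2 is the median. Since n is even, it is the average of the values at positions 3 and 4:
  Q2 = (5 + 6) / 2 = 5.5
Step 4: Q2 = 5.5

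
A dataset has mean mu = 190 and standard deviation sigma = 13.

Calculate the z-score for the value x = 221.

2.3846

Step 1: Recall the z-score formula: z = (x - mu) / sigma
Step 2: Substitute values: z = (221 - 190) / 13
Step 3: z = 31 / 13 = 2.3846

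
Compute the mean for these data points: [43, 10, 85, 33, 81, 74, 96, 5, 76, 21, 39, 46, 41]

50

Step 1: Sum all values: 43 + 10 + 85 + 33 + 81 + 74 + 96 + 5 + 76 + 21 + 39 + 46 + 41 = 650
Step 2: Count the number of values: n = 13
Step 3: Mean = sum / n = 650 / 13 = 50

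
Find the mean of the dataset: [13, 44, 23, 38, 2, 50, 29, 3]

25.25

Step 1: Sum all values: 13 + 44 + 23 + 38 + 2 + 50 + 29 + 3 = 202
Step 2: Count the number of values: n = 8
Step 3: Mean = sum / n = 202 / 8 = 25.25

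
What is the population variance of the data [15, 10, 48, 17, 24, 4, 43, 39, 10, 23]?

208.01

Step 1: Compute the mean: (15 + 10 + 48 + 17 + 24 + 4 + 43 + 39 + 10 + 23) / 10 = 23.3
Step 2: Compute squared deviations from the mean:
  (15 - 23.3)^2 = 68.89
  (10 - 23.3)^2 = 176.89
  (48 - 23.3)^2 = 610.09
  (17 - 23.3)^2 = 39.69
  (24 - 23.3)^2 = 0.49
  (4 - 23.3)^2 = 372.49
  (43 - 23.3)^2 = 388.09
  (39 - 23.3)^2 = 246.49
  (10 - 23.3)^2 = 176.89
  (23 - 23.3)^2 = 0.09
Step 3: Sum of squared deviations = 2080.1
Step 4: Population variance = 2080.1 / 10 = 208.01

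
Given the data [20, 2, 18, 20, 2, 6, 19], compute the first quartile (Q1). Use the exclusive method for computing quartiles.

2

Step 1: Sort the data: [2, 2, 6, 18, 19, 20, 20]
Step 2: n = 7
Step 3: Using the exclusive quartile method:
  Q1 = 2
  Q2 (median) = 18
  Q3 = 20
  IQR = Q3 - Q1 = 20 - 2 = 18
Step 4: Q1 = 2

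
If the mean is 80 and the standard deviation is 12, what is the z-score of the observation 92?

1

Step 1: Recall the z-score formula: z = (x - mu) / sigma
Step 2: Substitute values: z = (92 - 80) / 12
Step 3: z = 12 / 12 = 1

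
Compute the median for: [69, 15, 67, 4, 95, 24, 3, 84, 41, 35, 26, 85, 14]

35

Step 1: Sort the data in ascending order: [3, 4, 14, 15, 24, 26, 35, 41, 67, 69, 84, 85, 95]
Step 2: The number of values is n = 13.
Step 3: Since n is odd, the median is the middle value at position 7: 35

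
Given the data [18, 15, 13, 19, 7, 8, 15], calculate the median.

15

Step 1: Sort the data in ascending order: [7, 8, 13, 15, 15, 18, 19]
Step 2: The number of values is n = 7.
Step 3: Since n is odd, the median is the middle value at position 4: 15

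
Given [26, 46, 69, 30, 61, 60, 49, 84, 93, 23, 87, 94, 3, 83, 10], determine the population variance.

880.2489

Step 1: Compute the mean: (26 + 46 + 69 + 30 + 61 + 60 + 49 + 84 + 93 + 23 + 87 + 94 + 3 + 83 + 10) / 15 = 54.5333
Step 2: Compute squared deviations from the mean:
  (26 - 54.5333)^2 = 814.1511
  (46 - 54.5333)^2 = 72.8178
  (69 - 54.5333)^2 = 209.2844
  (30 - 54.5333)^2 = 601.8844
  (61 - 54.5333)^2 = 41.8178
  (60 - 54.5333)^2 = 29.8844
  (49 - 54.5333)^2 = 30.6178
  (84 - 54.5333)^2 = 868.2844
  (93 - 54.5333)^2 = 1479.6844
  (23 - 54.5333)^2 = 994.3511
  (87 - 54.5333)^2 = 1054.0844
  (94 - 54.5333)^2 = 1557.6178
  (3 - 54.5333)^2 = 2655.6844
  (83 - 54.5333)^2 = 810.3511
  (10 - 54.5333)^2 = 1983.2178
Step 3: Sum of squared deviations = 13203.7333
Step 4: Population variance = 13203.7333 / 15 = 880.2489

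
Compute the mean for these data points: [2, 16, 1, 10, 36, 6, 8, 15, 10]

11.5556

Step 1: Sum all values: 2 + 16 + 1 + 10 + 36 + 6 + 8 + 15 + 10 = 104
Step 2: Count the number of values: n = 9
Step 3: Mean = sum / n = 104 / 9 = 11.5556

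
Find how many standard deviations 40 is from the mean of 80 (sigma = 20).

-2

Step 1: Recall the z-score formula: z = (x - mu) / sigma
Step 2: Substitute values: z = (40 - 80) / 20
Step 3: z = -40 / 20 = -2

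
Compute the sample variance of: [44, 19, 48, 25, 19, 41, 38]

148.2857

Step 1: Compute the mean: (44 + 19 + 48 + 25 + 19 + 41 + 38) / 7 = 33.4286
Step 2: Compute squared deviations from the mean:
  (44 - 33.4286)^2 = 111.7551
  (19 - 33.4286)^2 = 208.1837
  (48 - 33.4286)^2 = 212.3265
  (25 - 33.4286)^2 = 71.0408
  (19 - 33.4286)^2 = 208.1837
  (41 - 33.4286)^2 = 57.3265
  (38 - 33.4286)^2 = 20.898
Step 3: Sum of squared deviations = 889.7143
Step 4: Sample variance = 889.7143 / 6 = 148.2857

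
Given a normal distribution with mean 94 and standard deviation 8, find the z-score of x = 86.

-1

Step 1: Recall the z-score formula: z = (x - mu) / sigma
Step 2: Substitute values: z = (86 - 94) / 8
Step 3: z = -8 / 8 = -1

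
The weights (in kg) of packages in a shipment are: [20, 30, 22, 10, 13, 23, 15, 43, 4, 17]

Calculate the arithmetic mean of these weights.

19.7

Step 1: Sum all values: 20 + 30 + 22 + 10 + 13 + 23 + 15 + 43 + 4 + 17 = 197
Step 2: Count the number of values: n = 10
Step 3: Mean = sum / n = 197 / 10 = 19.7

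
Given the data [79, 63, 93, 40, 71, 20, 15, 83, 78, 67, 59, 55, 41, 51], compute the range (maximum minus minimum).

78

Step 1: Identify the maximum value: max = 93
Step 2: Identify the minimum value: min = 15
Step 3: Range = max - min = 93 - 15 = 78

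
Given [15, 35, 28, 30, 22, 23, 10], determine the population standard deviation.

8.0306

Step 1: Compute the mean: 23.2857
Step 2: Sum of squared deviations from the mean: 451.4286
Step 3: Population variance = 451.4286 / 7 = 64.4898
Step 4: Standard deviation = sqrt(64.4898) = 8.0306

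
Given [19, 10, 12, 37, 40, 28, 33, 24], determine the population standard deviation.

10.4396

Step 1: Compute the mean: 25.375
Step 2: Sum of squared deviations from the mean: 871.875
Step 3: Population variance = 871.875 / 8 = 108.9844
Step 4: Standard deviation = sqrt(108.9844) = 10.4396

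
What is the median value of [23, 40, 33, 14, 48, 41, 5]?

33

Step 1: Sort the data in ascending order: [5, 14, 23, 33, 40, 41, 48]
Step 2: The number of values is n = 7.
Step 3: Since n is odd, the median is the middle value at position 4: 33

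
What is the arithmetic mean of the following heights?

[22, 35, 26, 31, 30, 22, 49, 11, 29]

28.3333

Step 1: Sum all values: 22 + 35 + 26 + 31 + 30 + 22 + 49 + 11 + 29 = 255
Step 2: Count the number of values: n = 9
Step 3: Mean = sum / n = 255 / 9 = 28.3333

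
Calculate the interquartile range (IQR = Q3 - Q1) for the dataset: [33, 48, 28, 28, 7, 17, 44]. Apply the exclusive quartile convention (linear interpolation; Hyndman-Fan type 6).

27

Step 1: Sort the data: [7, 17, 28, 28, 33, 44, 48]
Step 2: n = 7
Step 3: Using the exclusive quartile method:
  Q1 = 17
  Q2 (median) = 28
  Q3 = 44
  IQR = Q3 - Q1 = 44 - 17 = 27
Step 4: IQR = 27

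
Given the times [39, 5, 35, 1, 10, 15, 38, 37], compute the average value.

22.5

Step 1: Sum all values: 39 + 5 + 35 + 1 + 10 + 15 + 38 + 37 = 180
Step 2: Count the number of values: n = 8
Step 3: Mean = sum / n = 180 / 8 = 22.5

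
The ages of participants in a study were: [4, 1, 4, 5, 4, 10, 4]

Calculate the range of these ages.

9

Step 1: Identify the maximum value: max = 10
Step 2: Identify the minimum value: min = 1
Step 3: Range = max - min = 10 - 1 = 9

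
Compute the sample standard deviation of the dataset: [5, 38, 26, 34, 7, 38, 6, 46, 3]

17.2345

Step 1: Compute the mean: 22.5556
Step 2: Sum of squared deviations from the mean: 2376.2222
Step 3: Sample variance = 2376.2222 / 8 = 297.0278
Step 4: Standard deviation = sqrt(297.0278) = 17.2345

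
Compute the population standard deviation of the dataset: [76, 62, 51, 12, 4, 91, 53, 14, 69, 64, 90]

29.2422

Step 1: Compute the mean: 53.2727
Step 2: Sum of squared deviations from the mean: 9406.1818
Step 3: Population variance = 9406.1818 / 11 = 855.1074
Step 4: Standard deviation = sqrt(855.1074) = 29.2422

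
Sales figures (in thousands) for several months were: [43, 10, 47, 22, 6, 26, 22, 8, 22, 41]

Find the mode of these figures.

22

Step 1: Count the frequency of each value:
  6: appears 1 time(s)
  8: appears 1 time(s)
  10: appears 1 time(s)
  22: appears 3 time(s)
  26: appears 1 time(s)
  41: appears 1 time(s)
  43: appears 1 time(s)
  47: appears 1 time(s)
Step 2: The value 22 appears most frequently (3 times).
Step 3: Mode = 22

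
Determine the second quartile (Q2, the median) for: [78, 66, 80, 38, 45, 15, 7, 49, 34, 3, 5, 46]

41.5

Step 1: Sort the data: [3, 5, 7, 15, 34, 38, 45, 46, 49, 66, 78, 80]
Step 2: n = 12
Step 3: Q2 is the median. Since n is even, it is the average of the values at positions 6 and 7:
  Q2 = (38 + 45) / 2 = 41.5
Step 4: Q2 = 41.5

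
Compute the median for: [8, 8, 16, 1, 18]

8

Step 1: Sort the data in ascending order: [1, 8, 8, 16, 18]
Step 2: The number of values is n = 5.
Step 3: Since n is odd, the median is the middle value at position 3: 8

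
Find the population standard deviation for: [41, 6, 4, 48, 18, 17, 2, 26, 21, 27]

14.4568

Step 1: Compute the mean: 21
Step 2: Sum of squared deviations from the mean: 2090
Step 3: Population variance = 2090 / 10 = 209
Step 4: Standard deviation = sqrt(209) = 14.4568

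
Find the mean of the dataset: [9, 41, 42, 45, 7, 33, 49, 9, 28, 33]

29.6

Step 1: Sum all values: 9 + 41 + 42 + 45 + 7 + 33 + 49 + 9 + 28 + 33 = 296
Step 2: Count the number of values: n = 10
Step 3: Mean = sum / n = 296 / 10 = 29.6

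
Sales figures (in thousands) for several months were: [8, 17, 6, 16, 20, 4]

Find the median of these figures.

12

Step 1: Sort the data in ascending order: [4, 6, 8, 16, 17, 20]
Step 2: The number of values is n = 6.
Step 3: Since n is even, the median is the average of positions 3 and 4:
  Median = (8 + 16) / 2 = 12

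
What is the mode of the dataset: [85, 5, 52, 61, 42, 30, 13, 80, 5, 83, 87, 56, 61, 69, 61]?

61

Step 1: Count the frequency of each value:
  5: appears 2 time(s)
  13: appears 1 time(s)
  30: appears 1 time(s)
  42: appears 1 time(s)
  52: appears 1 time(s)
  56: appears 1 time(s)
  61: appears 3 time(s)
  69: appears 1 time(s)
  80: appears 1 time(s)
  83: appears 1 time(s)
  85: appears 1 time(s)
  87: appears 1 time(s)
Step 2: The value 61 appears most frequently (3 times).
Step 3: Mode = 61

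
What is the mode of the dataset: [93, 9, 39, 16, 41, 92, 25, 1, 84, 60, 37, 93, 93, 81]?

93

Step 1: Count the frequency of each value:
  1: appears 1 time(s)
  9: appears 1 time(s)
  16: appears 1 time(s)
  25: appears 1 time(s)
  37: appears 1 time(s)
  39: appears 1 time(s)
  41: appears 1 time(s)
  60: appears 1 time(s)
  81: appears 1 time(s)
  84: appears 1 time(s)
  92: appears 1 time(s)
  93: appears 3 time(s)
Step 2: The value 93 appears most frequently (3 times).
Step 3: Mode = 93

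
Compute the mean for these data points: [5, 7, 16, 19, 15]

12.4

Step 1: Sum all values: 5 + 7 + 16 + 19 + 15 = 62
Step 2: Count the number of values: n = 5
Step 3: Mean = sum / n = 62 / 5 = 12.4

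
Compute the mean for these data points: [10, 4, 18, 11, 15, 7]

10.8333

Step 1: Sum all values: 10 + 4 + 18 + 11 + 15 + 7 = 65
Step 2: Count the number of values: n = 6
Step 3: Mean = sum / n = 65 / 6 = 10.8333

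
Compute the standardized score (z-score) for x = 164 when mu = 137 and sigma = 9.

3

Step 1: Recall the z-score formula: z = (x - mu) / sigma
Step 2: Substitute values: z = (164 - 137) / 9
Step 3: z = 27 / 9 = 3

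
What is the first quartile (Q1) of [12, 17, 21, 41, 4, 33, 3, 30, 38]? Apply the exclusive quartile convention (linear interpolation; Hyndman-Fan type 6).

8

Step 1: Sort the data: [3, 4, 12, 17, 21, 30, 33, 38, 41]
Step 2: n = 9
Step 3: Using the exclusive quartile method:
  Q1 = 8
  Q2 (median) = 21
  Q3 = 35.5
  IQR = Q3 - Q1 = 35.5 - 8 = 27.5
Step 4: Q1 = 8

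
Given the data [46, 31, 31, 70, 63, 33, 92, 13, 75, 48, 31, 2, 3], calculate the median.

33

Step 1: Sort the data in ascending order: [2, 3, 13, 31, 31, 31, 33, 46, 48, 63, 70, 75, 92]
Step 2: The number of values is n = 13.
Step 3: Since n is odd, the median is the middle value at position 7: 33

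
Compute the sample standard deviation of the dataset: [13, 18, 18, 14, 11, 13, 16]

2.6904

Step 1: Compute the mean: 14.7143
Step 2: Sum of squared deviations from the mean: 43.4286
Step 3: Sample variance = 43.4286 / 6 = 7.2381
Step 4: Standard deviation = sqrt(7.2381) = 2.6904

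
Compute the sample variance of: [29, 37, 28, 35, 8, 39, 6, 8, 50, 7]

261.3444

Step 1: Compute the mean: (29 + 37 + 28 + 35 + 8 + 39 + 6 + 8 + 50 + 7) / 10 = 24.7
Step 2: Compute squared deviations from the mean:
  (29 - 24.7)^2 = 18.49
  (37 - 24.7)^2 = 151.29
  (28 - 24.7)^2 = 10.89
  (35 - 24.7)^2 = 106.09
  (8 - 24.7)^2 = 278.89
  (39 - 24.7)^2 = 204.49
  (6 - 24.7)^2 = 349.69
  (8 - 24.7)^2 = 278.89
  (50 - 24.7)^2 = 640.09
  (7 - 24.7)^2 = 313.29
Step 3: Sum of squared deviations = 2352.1
Step 4: Sample variance = 2352.1 / 9 = 261.3444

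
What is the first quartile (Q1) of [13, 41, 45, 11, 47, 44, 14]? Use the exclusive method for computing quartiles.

13

Step 1: Sort the data: [11, 13, 14, 41, 44, 45, 47]
Step 2: n = 7
Step 3: Using the exclusive quartile method:
  Q1 = 13
  Q2 (median) = 41
  Q3 = 45
  IQR = Q3 - Q1 = 45 - 13 = 32
Step 4: Q1 = 13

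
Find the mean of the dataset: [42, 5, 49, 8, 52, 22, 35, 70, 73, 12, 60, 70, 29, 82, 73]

45.4667

Step 1: Sum all values: 42 + 5 + 49 + 8 + 52 + 22 + 35 + 70 + 73 + 12 + 60 + 70 + 29 + 82 + 73 = 682
Step 2: Count the number of values: n = 15
Step 3: Mean = sum / n = 682 / 15 = 45.4667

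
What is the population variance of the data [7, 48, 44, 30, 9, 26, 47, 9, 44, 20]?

250.64

Step 1: Compute the mean: (7 + 48 + 44 + 30 + 9 + 26 + 47 + 9 + 44 + 20) / 10 = 28.4
Step 2: Compute squared deviations from the mean:
  (7 - 28.4)^2 = 457.96
  (48 - 28.4)^2 = 384.16
  (44 - 28.4)^2 = 243.36
  (30 - 28.4)^2 = 2.56
  (9 - 28.4)^2 = 376.36
  (26 - 28.4)^2 = 5.76
  (47 - 28.4)^2 = 345.96
  (9 - 28.4)^2 = 376.36
  (44 - 28.4)^2 = 243.36
  (20 - 28.4)^2 = 70.56
Step 3: Sum of squared deviations = 2506.4
Step 4: Population variance = 2506.4 / 10 = 250.64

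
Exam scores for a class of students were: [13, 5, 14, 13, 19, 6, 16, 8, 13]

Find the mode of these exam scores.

13

Step 1: Count the frequency of each value:
  5: appears 1 time(s)
  6: appears 1 time(s)
  8: appears 1 time(s)
  13: appears 3 time(s)
  14: appears 1 time(s)
  16: appears 1 time(s)
  19: appears 1 time(s)
Step 2: The value 13 appears most frequently (3 times).
Step 3: Mode = 13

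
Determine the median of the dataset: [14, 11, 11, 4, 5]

11

Step 1: Sort the data in ascending order: [4, 5, 11, 11, 14]
Step 2: The number of values is n = 5.
Step 3: Since n is odd, the median is the middle value at position 3: 11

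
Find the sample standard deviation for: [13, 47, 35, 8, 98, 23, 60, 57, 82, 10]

31.1343

Step 1: Compute the mean: 43.3
Step 2: Sum of squared deviations from the mean: 8724.1
Step 3: Sample variance = 8724.1 / 9 = 969.3444
Step 4: Standard deviation = sqrt(969.3444) = 31.1343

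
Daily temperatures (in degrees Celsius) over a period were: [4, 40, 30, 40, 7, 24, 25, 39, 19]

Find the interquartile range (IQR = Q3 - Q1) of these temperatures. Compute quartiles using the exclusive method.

26.5

Step 1: Sort the data: [4, 7, 19, 24, 25, 30, 39, 40, 40]
Step 2: n = 9
Step 3: Using the exclusive quartile method:
  Q1 = 13
  Q2 (median) = 25
  Q3 = 39.5
  IQR = Q3 - Q1 = 39.5 - 13 = 26.5
Step 4: IQR = 26.5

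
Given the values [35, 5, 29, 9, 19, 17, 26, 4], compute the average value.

18

Step 1: Sum all values: 35 + 5 + 29 + 9 + 19 + 17 + 26 + 4 = 144
Step 2: Count the number of values: n = 8
Step 3: Mean = sum / n = 144 / 8 = 18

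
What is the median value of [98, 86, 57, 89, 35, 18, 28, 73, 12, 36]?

46.5

Step 1: Sort the data in ascending order: [12, 18, 28, 35, 36, 57, 73, 86, 89, 98]
Step 2: The number of values is n = 10.
Step 3: Since n is even, the median is the average of positions 5 and 6:
  Median = (36 + 57) / 2 = 46.5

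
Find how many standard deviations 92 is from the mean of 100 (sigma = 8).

-1

Step 1: Recall the z-score formula: z = (x - mu) / sigma
Step 2: Substitute values: z = (92 - 100) / 8
Step 3: z = -8 / 8 = -1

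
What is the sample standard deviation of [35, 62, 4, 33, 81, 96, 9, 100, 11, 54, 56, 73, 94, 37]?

32.9269

Step 1: Compute the mean: 53.2143
Step 2: Sum of squared deviations from the mean: 14094.3571
Step 3: Sample variance = 14094.3571 / 13 = 1084.1813
Step 4: Standard deviation = sqrt(1084.1813) = 32.9269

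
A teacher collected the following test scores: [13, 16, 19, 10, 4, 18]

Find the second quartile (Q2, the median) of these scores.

14.5

Step 1: Sort the data: [4, 10, 13, 16, 18, 19]
Step 2: n = 6
Step 3: Q2 is the median. Since n is even, it is the average of the values at positions 3 and 4:
  Q2 = (13 + 16) / 2 = 14.5
Step 4: Q2 = 14.5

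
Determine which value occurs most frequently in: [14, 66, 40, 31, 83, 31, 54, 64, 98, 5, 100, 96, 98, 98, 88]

98

Step 1: Count the frequency of each value:
  5: appears 1 time(s)
  14: appears 1 time(s)
  31: appears 2 time(s)
  40: appears 1 time(s)
  54: appears 1 time(s)
  64: appears 1 time(s)
  66: appears 1 time(s)
  83: appears 1 time(s)
  88: appears 1 time(s)
  96: appears 1 time(s)
  98: appears 3 time(s)
  100: appears 1 time(s)
Step 2: The value 98 appears most frequently (3 times).
Step 3: Mode = 98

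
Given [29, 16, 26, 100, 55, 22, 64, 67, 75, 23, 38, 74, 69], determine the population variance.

645.929

Step 1: Compute the mean: (29 + 16 + 26 + 100 + 55 + 22 + 64 + 67 + 75 + 23 + 38 + 74 + 69) / 13 = 50.6154
Step 2: Compute squared deviations from the mean:
  (29 - 50.6154)^2 = 467.2249
  (16 - 50.6154)^2 = 1198.2249
  (26 - 50.6154)^2 = 605.9172
  (100 - 50.6154)^2 = 2438.8402
  (55 - 50.6154)^2 = 19.2249
  (22 - 50.6154)^2 = 818.8402
  (64 - 50.6154)^2 = 179.1479
  (67 - 50.6154)^2 = 268.4556
  (75 - 50.6154)^2 = 594.6095
  (23 - 50.6154)^2 = 762.6095
  (38 - 50.6154)^2 = 159.1479
  (74 - 50.6154)^2 = 546.8402
  (69 - 50.6154)^2 = 337.9941
Step 3: Sum of squared deviations = 8397.0769
Step 4: Population variance = 8397.0769 / 13 = 645.929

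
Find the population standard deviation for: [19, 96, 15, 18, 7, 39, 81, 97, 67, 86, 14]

34.819

Step 1: Compute the mean: 49
Step 2: Sum of squared deviations from the mean: 13336
Step 3: Population variance = 13336 / 11 = 1212.3636
Step 4: Standard deviation = sqrt(1212.3636) = 34.819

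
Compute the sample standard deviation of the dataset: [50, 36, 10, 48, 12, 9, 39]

18.2613

Step 1: Compute the mean: 29.1429
Step 2: Sum of squared deviations from the mean: 2000.8571
Step 3: Sample variance = 2000.8571 / 6 = 333.4762
Step 4: Standard deviation = sqrt(333.4762) = 18.2613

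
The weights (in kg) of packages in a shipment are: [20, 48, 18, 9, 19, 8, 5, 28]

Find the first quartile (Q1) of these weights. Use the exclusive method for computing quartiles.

8.25

Step 1: Sort the data: [5, 8, 9, 18, 19, 20, 28, 48]
Step 2: n = 8
Step 3: Using the exclusive quartile method:
  Q1 = 8.25
  Q2 (median) = 18.5
  Q3 = 26
  IQR = Q3 - Q1 = 26 - 8.25 = 17.75
Step 4: Q1 = 8.25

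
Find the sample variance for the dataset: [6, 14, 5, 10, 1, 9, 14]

22.9524

Step 1: Compute the mean: (6 + 14 + 5 + 10 + 1 + 9 + 14) / 7 = 8.4286
Step 2: Compute squared deviations from the mean:
  (6 - 8.4286)^2 = 5.898
  (14 - 8.4286)^2 = 31.0408
  (5 - 8.4286)^2 = 11.7551
  (10 - 8.4286)^2 = 2.4694
  (1 - 8.4286)^2 = 55.1837
  (9 - 8.4286)^2 = 0.3265
  (14 - 8.4286)^2 = 31.0408
Step 3: Sum of squared deviations = 137.7143
Step 4: Sample variance = 137.7143 / 6 = 22.9524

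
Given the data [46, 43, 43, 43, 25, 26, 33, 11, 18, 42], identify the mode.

43

Step 1: Count the frequency of each value:
  11: appears 1 time(s)
  18: appears 1 time(s)
  25: appears 1 time(s)
  26: appears 1 time(s)
  33: appears 1 time(s)
  42: appears 1 time(s)
  43: appears 3 time(s)
  46: appears 1 time(s)
Step 2: The value 43 appears most frequently (3 times).
Step 3: Mode = 43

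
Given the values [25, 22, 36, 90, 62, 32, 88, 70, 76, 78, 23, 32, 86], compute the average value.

55.3846

Step 1: Sum all values: 25 + 22 + 36 + 90 + 62 + 32 + 88 + 70 + 76 + 78 + 23 + 32 + 86 = 720
Step 2: Count the number of values: n = 13
Step 3: Mean = sum / n = 720 / 13 = 55.3846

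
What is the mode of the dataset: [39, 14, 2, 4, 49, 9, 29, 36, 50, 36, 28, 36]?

36

Step 1: Count the frequency of each value:
  2: appears 1 time(s)
  4: appears 1 time(s)
  9: appears 1 time(s)
  14: appears 1 time(s)
  28: appears 1 time(s)
  29: appears 1 time(s)
  36: appears 3 time(s)
  39: appears 1 time(s)
  49: appears 1 time(s)
  50: appears 1 time(s)
Step 2: The value 36 appears most frequently (3 times).
Step 3: Mode = 36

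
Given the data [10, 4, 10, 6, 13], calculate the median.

10

Step 1: Sort the data in ascending order: [4, 6, 10, 10, 13]
Step 2: The number of values is n = 5.
Step 3: Since n is odd, the median is the middle value at position 3: 10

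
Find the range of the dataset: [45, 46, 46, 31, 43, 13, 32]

33

Step 1: Identify the maximum value: max = 46
Step 2: Identify the minimum value: min = 13
Step 3: Range = max - min = 46 - 13 = 33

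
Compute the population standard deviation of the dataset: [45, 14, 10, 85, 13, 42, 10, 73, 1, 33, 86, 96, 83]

33.5482

Step 1: Compute the mean: 45.4615
Step 2: Sum of squared deviations from the mean: 14631.2308
Step 3: Population variance = 14631.2308 / 13 = 1125.4793
Step 4: Standard deviation = sqrt(1125.4793) = 33.5482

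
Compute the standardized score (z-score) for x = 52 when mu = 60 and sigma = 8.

-1

Step 1: Recall the z-score formula: z = (x - mu) / sigma
Step 2: Substitute values: z = (52 - 60) / 8
Step 3: z = -8 / 8 = -1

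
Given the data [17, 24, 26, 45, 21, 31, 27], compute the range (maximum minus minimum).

28

Step 1: Identify the maximum value: max = 45
Step 2: Identify the minimum value: min = 17
Step 3: Range = max - min = 45 - 17 = 28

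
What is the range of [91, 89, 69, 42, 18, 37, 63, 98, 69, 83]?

80

Step 1: Identify the maximum value: max = 98
Step 2: Identify the minimum value: min = 18
Step 3: Range = max - min = 98 - 18 = 80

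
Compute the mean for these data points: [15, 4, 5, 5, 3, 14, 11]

8.1429

Step 1: Sum all values: 15 + 4 + 5 + 5 + 3 + 14 + 11 = 57
Step 2: Count the number of values: n = 7
Step 3: Mean = sum / n = 57 / 7 = 8.1429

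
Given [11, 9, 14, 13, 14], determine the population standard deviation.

1.9391

Step 1: Compute the mean: 12.2
Step 2: Sum of squared deviations from the mean: 18.8
Step 3: Population variance = 18.8 / 5 = 3.76
Step 4: Standard deviation = sqrt(3.76) = 1.9391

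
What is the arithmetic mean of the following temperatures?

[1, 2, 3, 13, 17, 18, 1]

7.8571

Step 1: Sum all values: 1 + 2 + 3 + 13 + 17 + 18 + 1 = 55
Step 2: Count the number of values: n = 7
Step 3: Mean = sum / n = 55 / 7 = 7.8571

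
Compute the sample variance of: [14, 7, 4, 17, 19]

41.7

Step 1: Compute the mean: (14 + 7 + 4 + 17 + 19) / 5 = 12.2
Step 2: Compute squared deviations from the mean:
  (14 - 12.2)^2 = 3.24
  (7 - 12.2)^2 = 27.04
  (4 - 12.2)^2 = 67.24
  (17 - 12.2)^2 = 23.04
  (19 - 12.2)^2 = 46.24
Step 3: Sum of squared deviations = 166.8
Step 4: Sample variance = 166.8 / 4 = 41.7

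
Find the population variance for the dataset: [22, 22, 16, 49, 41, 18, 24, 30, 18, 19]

108.29

Step 1: Compute the mean: (22 + 22 + 16 + 49 + 41 + 18 + 24 + 30 + 18 + 19) / 10 = 25.9
Step 2: Compute squared deviations from the mean:
  (22 - 25.9)^2 = 15.21
  (22 - 25.9)^2 = 15.21
  (16 - 25.9)^2 = 98.01
  (49 - 25.9)^2 = 533.61
  (41 - 25.9)^2 = 228.01
  (18 - 25.9)^2 = 62.41
  (24 - 25.9)^2 = 3.61
  (30 - 25.9)^2 = 16.81
  (18 - 25.9)^2 = 62.41
  (19 - 25.9)^2 = 47.61
Step 3: Sum of squared deviations = 1082.9
Step 4: Population variance = 1082.9 / 10 = 108.29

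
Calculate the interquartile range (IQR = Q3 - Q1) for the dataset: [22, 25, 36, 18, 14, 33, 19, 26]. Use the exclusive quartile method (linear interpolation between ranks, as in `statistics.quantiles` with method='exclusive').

13

Step 1: Sort the data: [14, 18, 19, 22, 25, 26, 33, 36]
Step 2: n = 8
Step 3: Using the exclusive quartile method:
  Q1 = 18.25
  Q2 (median) = 23.5
  Q3 = 31.25
  IQR = Q3 - Q1 = 31.25 - 18.25 = 13
Step 4: IQR = 13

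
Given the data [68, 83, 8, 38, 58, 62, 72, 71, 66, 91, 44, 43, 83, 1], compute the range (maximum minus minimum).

90

Step 1: Identify the maximum value: max = 91
Step 2: Identify the minimum value: min = 1
Step 3: Range = max - min = 91 - 1 = 90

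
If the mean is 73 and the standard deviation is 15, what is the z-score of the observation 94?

1.4

Step 1: Recall the z-score formula: z = (x - mu) / sigma
Step 2: Substitute values: z = (94 - 73) / 15
Step 3: z = 21 / 15 = 1.4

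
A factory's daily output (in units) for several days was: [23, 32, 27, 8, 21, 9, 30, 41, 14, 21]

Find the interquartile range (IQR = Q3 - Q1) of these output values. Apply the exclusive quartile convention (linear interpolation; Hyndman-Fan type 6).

17.75

Step 1: Sort the data: [8, 9, 14, 21, 21, 23, 27, 30, 32, 41]
Step 2: n = 10
Step 3: Using the exclusive quartile method:
  Q1 = 12.75
  Q2 (median) = 22
  Q3 = 30.5
  IQR = Q3 - Q1 = 30.5 - 12.75 = 17.75
Step 4: IQR = 17.75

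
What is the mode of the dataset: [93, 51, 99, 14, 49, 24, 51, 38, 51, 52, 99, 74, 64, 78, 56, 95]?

51

Step 1: Count the frequency of each value:
  14: appears 1 time(s)
  24: appears 1 time(s)
  38: appears 1 time(s)
  49: appears 1 time(s)
  51: appears 3 time(s)
  52: appears 1 time(s)
  56: appears 1 time(s)
  64: appears 1 time(s)
  74: appears 1 time(s)
  78: appears 1 time(s)
  93: appears 1 time(s)
  95: appears 1 time(s)
  99: appears 2 time(s)
Step 2: The value 51 appears most frequently (3 times).
Step 3: Mode = 51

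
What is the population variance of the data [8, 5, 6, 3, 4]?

2.96

Step 1: Compute the mean: (8 + 5 + 6 + 3 + 4) / 5 = 5.2
Step 2: Compute squared deviations from the mean:
  (8 - 5.2)^2 = 7.84
  (5 - 5.2)^2 = 0.04
  (6 - 5.2)^2 = 0.64
  (3 - 5.2)^2 = 4.84
  (4 - 5.2)^2 = 1.44
Step 3: Sum of squared deviations = 14.8
Step 4: Population variance = 14.8 / 5 = 2.96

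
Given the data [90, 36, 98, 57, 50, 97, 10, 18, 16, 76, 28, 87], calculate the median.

53.5

Step 1: Sort the data in ascending order: [10, 16, 18, 28, 36, 50, 57, 76, 87, 90, 97, 98]
Step 2: The number of values is n = 12.
Step 3: Since n is even, the median is the average of positions 6 and 7:
  Median = (50 + 57) / 2 = 53.5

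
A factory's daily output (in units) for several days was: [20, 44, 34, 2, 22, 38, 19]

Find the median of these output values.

22

Step 1: Sort the data in ascending order: [2, 19, 20, 22, 34, 38, 44]
Step 2: The number of values is n = 7.
Step 3: Since n is odd, the median is the middle value at position 4: 22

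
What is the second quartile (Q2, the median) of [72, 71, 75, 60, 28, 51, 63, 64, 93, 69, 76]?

69

Step 1: Sort the data: [28, 51, 60, 63, 64, 69, 71, 72, 75, 76, 93]
Step 2: n = 11
Step 3: Q2 is the median. Since n is odd, it is the middle value at position 6: 69
Step 4: Q2 = 69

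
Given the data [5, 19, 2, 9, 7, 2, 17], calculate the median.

7

Step 1: Sort the data in ascending order: [2, 2, 5, 7, 9, 17, 19]
Step 2: The number of values is n = 7.
Step 3: Since n is odd, the median is the middle value at position 4: 7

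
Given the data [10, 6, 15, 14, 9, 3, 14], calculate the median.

10

Step 1: Sort the data in ascending order: [3, 6, 9, 10, 14, 14, 15]
Step 2: The number of values is n = 7.
Step 3: Since n is odd, the median is the middle value at position 4: 10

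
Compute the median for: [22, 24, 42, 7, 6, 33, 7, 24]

23

Step 1: Sort the data in ascending order: [6, 7, 7, 22, 24, 24, 33, 42]
Step 2: The number of values is n = 8.
Step 3: Since n is even, the median is the average of positions 4 and 5:
  Median = (22 + 24) / 2 = 23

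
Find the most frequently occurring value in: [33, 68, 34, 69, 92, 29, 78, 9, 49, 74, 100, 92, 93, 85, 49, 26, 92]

92

Step 1: Count the frequency of each value:
  9: appears 1 time(s)
  26: appears 1 time(s)
  29: appears 1 time(s)
  33: appears 1 time(s)
  34: appears 1 time(s)
  49: appears 2 time(s)
  68: appears 1 time(s)
  69: appears 1 time(s)
  74: appears 1 time(s)
  78: appears 1 time(s)
  85: appears 1 time(s)
  92: appears 3 time(s)
  93: appears 1 time(s)
  100: appears 1 time(s)
Step 2: The value 92 appears most frequently (3 times).
Step 3: Mode = 92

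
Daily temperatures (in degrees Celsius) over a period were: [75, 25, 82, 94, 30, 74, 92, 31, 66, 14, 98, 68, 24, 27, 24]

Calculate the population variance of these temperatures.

867.1289

Step 1: Compute the mean: (75 + 25 + 82 + 94 + 30 + 74 + 92 + 31 + 66 + 14 + 98 + 68 + 24 + 27 + 24) / 15 = 54.9333
Step 2: Compute squared deviations from the mean:
  (75 - 54.9333)^2 = 402.6711
  (25 - 54.9333)^2 = 896.0044
  (82 - 54.9333)^2 = 732.6044
  (94 - 54.9333)^2 = 1526.2044
  (30 - 54.9333)^2 = 621.6711
  (74 - 54.9333)^2 = 363.5378
  (92 - 54.9333)^2 = 1373.9378
  (31 - 54.9333)^2 = 572.8044
  (66 - 54.9333)^2 = 122.4711
  (14 - 54.9333)^2 = 1675.5378
  (98 - 54.9333)^2 = 1854.7378
  (68 - 54.9333)^2 = 170.7378
  (24 - 54.9333)^2 = 956.8711
  (27 - 54.9333)^2 = 780.2711
  (24 - 54.9333)^2 = 956.8711
Step 3: Sum of squared deviations = 13006.9333
Step 4: Population variance = 13006.9333 / 15 = 867.1289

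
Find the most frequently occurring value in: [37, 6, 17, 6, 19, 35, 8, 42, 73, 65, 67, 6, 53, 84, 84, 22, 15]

6

Step 1: Count the frequency of each value:
  6: appears 3 time(s)
  8: appears 1 time(s)
  15: appears 1 time(s)
  17: appears 1 time(s)
  19: appears 1 time(s)
  22: appears 1 time(s)
  35: appears 1 time(s)
  37: appears 1 time(s)
  42: appears 1 time(s)
  53: appears 1 time(s)
  65: appears 1 time(s)
  67: appears 1 time(s)
  73: appears 1 time(s)
  84: appears 2 time(s)
Step 2: The value 6 appears most frequently (3 times).
Step 3: Mode = 6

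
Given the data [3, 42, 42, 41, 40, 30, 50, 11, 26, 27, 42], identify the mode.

42

Step 1: Count the frequency of each value:
  3: appears 1 time(s)
  11: appears 1 time(s)
  26: appears 1 time(s)
  27: appears 1 time(s)
  30: appears 1 time(s)
  40: appears 1 time(s)
  41: appears 1 time(s)
  42: appears 3 time(s)
  50: appears 1 time(s)
Step 2: The value 42 appears most frequently (3 times).
Step 3: Mode = 42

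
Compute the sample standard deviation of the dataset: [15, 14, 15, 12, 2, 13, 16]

4.7909

Step 1: Compute the mean: 12.4286
Step 2: Sum of squared deviations from the mean: 137.7143
Step 3: Sample variance = 137.7143 / 6 = 22.9524
Step 4: Standard deviation = sqrt(22.9524) = 4.7909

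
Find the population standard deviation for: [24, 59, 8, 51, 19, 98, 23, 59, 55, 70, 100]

29.3857

Step 1: Compute the mean: 51.4545
Step 2: Sum of squared deviations from the mean: 9498.7273
Step 3: Population variance = 9498.7273 / 11 = 863.5207
Step 4: Standard deviation = sqrt(863.5207) = 29.3857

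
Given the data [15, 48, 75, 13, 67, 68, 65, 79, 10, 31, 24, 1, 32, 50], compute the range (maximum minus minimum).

78

Step 1: Identify the maximum value: max = 79
Step 2: Identify the minimum value: min = 1
Step 3: Range = max - min = 79 - 1 = 78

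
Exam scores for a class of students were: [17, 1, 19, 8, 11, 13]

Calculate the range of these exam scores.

18

Step 1: Identify the maximum value: max = 19
Step 2: Identify the minimum value: min = 1
Step 3: Range = max - min = 19 - 1 = 18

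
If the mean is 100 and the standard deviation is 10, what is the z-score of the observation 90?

-1

Step 1: Recall the z-score formula: z = (x - mu) / sigma
Step 2: Substitute values: z = (90 - 100) / 10
Step 3: z = -10 / 10 = -1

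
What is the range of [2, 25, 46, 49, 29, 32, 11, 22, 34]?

47

Step 1: Identify the maximum value: max = 49
Step 2: Identify the minimum value: min = 2
Step 3: Range = max - min = 49 - 2 = 47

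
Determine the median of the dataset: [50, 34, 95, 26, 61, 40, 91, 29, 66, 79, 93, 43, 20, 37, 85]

50

Step 1: Sort the data in ascending order: [20, 26, 29, 34, 37, 40, 43, 50, 61, 66, 79, 85, 91, 93, 95]
Step 2: The number of values is n = 15.
Step 3: Since n is odd, the median is the middle value at position 8: 50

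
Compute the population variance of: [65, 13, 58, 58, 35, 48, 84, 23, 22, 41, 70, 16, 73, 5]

588.9439

Step 1: Compute the mean: (65 + 13 + 58 + 58 + 35 + 48 + 84 + 23 + 22 + 41 + 70 + 16 + 73 + 5) / 14 = 43.6429
Step 2: Compute squared deviations from the mean:
  (65 - 43.6429)^2 = 456.1276
  (13 - 43.6429)^2 = 938.9847
  (58 - 43.6429)^2 = 206.1276
  (58 - 43.6429)^2 = 206.1276
  (35 - 43.6429)^2 = 74.699
  (48 - 43.6429)^2 = 18.9847
  (84 - 43.6429)^2 = 1628.699
  (23 - 43.6429)^2 = 426.1276
  (22 - 43.6429)^2 = 468.4133
  (41 - 43.6429)^2 = 6.9847
  (70 - 43.6429)^2 = 694.699
  (16 - 43.6429)^2 = 764.1276
  (73 - 43.6429)^2 = 861.8418
  (5 - 43.6429)^2 = 1493.2704
Step 3: Sum of squared deviations = 8245.2143
Step 4: Population variance = 8245.2143 / 14 = 588.9439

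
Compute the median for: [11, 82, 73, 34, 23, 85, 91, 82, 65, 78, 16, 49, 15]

65

Step 1: Sort the data in ascending order: [11, 15, 16, 23, 34, 49, 65, 73, 78, 82, 82, 85, 91]
Step 2: The number of values is n = 13.
Step 3: Since n is odd, the median is the middle value at position 7: 65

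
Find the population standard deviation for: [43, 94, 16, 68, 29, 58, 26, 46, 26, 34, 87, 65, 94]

26.0537

Step 1: Compute the mean: 52.7692
Step 2: Sum of squared deviations from the mean: 8824.3077
Step 3: Population variance = 8824.3077 / 13 = 678.7929
Step 4: Standard deviation = sqrt(678.7929) = 26.0537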